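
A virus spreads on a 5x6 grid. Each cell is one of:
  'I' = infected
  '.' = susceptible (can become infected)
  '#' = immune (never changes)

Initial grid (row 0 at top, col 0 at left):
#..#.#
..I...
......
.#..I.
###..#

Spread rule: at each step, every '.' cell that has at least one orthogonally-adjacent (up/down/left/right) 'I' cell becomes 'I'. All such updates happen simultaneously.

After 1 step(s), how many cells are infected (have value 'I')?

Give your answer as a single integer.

Step 0 (initial): 2 infected
Step 1: +8 new -> 10 infected

Answer: 10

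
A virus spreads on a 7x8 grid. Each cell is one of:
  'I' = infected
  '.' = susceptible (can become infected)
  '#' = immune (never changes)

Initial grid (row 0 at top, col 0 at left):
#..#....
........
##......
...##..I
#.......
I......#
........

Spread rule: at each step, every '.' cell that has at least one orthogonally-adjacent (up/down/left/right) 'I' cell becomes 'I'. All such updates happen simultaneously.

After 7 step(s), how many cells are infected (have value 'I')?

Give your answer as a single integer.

Answer: 46

Derivation:
Step 0 (initial): 2 infected
Step 1: +5 new -> 7 infected
Step 2: +7 new -> 14 infected
Step 3: +9 new -> 23 infected
Step 4: +11 new -> 34 infected
Step 5: +7 new -> 41 infected
Step 6: +3 new -> 44 infected
Step 7: +2 new -> 46 infected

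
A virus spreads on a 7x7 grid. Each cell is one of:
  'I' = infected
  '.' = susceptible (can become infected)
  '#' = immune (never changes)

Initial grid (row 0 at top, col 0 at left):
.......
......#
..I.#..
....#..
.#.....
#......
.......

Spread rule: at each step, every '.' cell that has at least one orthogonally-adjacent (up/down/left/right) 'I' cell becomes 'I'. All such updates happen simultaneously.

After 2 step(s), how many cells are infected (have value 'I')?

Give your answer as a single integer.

Step 0 (initial): 1 infected
Step 1: +4 new -> 5 infected
Step 2: +7 new -> 12 infected

Answer: 12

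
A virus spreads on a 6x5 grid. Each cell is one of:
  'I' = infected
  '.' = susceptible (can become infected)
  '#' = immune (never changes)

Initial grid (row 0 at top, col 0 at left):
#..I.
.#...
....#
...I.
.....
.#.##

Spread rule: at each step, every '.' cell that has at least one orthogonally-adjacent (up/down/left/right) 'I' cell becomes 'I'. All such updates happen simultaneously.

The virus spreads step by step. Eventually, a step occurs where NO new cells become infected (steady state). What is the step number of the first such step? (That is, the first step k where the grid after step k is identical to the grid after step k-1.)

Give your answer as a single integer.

Step 0 (initial): 2 infected
Step 1: +7 new -> 9 infected
Step 2: +7 new -> 16 infected
Step 3: +4 new -> 20 infected
Step 4: +2 new -> 22 infected
Step 5: +2 new -> 24 infected
Step 6: +0 new -> 24 infected

Answer: 6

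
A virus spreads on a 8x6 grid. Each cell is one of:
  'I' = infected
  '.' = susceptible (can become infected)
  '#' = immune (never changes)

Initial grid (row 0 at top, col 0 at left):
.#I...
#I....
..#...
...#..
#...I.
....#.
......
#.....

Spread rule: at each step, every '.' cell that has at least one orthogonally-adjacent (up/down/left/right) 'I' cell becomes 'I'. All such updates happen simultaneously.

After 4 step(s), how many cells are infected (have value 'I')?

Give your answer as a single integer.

Step 0 (initial): 3 infected
Step 1: +6 new -> 9 infected
Step 2: +9 new -> 18 infected
Step 3: +10 new -> 28 infected
Step 4: +6 new -> 34 infected

Answer: 34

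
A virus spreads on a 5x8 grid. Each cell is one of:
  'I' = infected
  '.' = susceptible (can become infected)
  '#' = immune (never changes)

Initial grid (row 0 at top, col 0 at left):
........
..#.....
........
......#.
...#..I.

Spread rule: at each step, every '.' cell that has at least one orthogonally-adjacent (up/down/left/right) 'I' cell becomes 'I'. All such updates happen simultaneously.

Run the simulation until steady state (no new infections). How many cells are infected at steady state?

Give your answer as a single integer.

Step 0 (initial): 1 infected
Step 1: +2 new -> 3 infected
Step 2: +3 new -> 6 infected
Step 3: +3 new -> 9 infected
Step 4: +5 new -> 14 infected
Step 5: +6 new -> 20 infected
Step 6: +6 new -> 26 infected
Step 7: +4 new -> 30 infected
Step 8: +4 new -> 34 infected
Step 9: +2 new -> 36 infected
Step 10: +1 new -> 37 infected
Step 11: +0 new -> 37 infected

Answer: 37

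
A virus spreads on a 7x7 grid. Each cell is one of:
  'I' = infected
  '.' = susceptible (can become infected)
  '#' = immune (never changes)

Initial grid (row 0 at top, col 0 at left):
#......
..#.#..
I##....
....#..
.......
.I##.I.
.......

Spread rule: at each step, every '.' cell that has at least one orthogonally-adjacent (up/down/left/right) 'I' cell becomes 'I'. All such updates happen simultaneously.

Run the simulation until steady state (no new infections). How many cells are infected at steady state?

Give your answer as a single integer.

Step 0 (initial): 3 infected
Step 1: +9 new -> 12 infected
Step 2: +11 new -> 23 infected
Step 3: +6 new -> 29 infected
Step 4: +5 new -> 34 infected
Step 5: +4 new -> 38 infected
Step 6: +3 new -> 41 infected
Step 7: +0 new -> 41 infected

Answer: 41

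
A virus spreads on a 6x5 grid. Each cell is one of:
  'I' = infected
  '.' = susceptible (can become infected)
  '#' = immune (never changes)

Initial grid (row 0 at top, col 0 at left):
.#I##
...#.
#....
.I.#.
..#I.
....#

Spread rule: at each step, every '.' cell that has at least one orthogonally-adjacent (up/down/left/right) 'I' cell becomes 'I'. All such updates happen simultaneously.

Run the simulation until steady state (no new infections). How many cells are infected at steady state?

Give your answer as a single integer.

Answer: 22

Derivation:
Step 0 (initial): 3 infected
Step 1: +7 new -> 10 infected
Step 2: +6 new -> 16 infected
Step 3: +4 new -> 20 infected
Step 4: +2 new -> 22 infected
Step 5: +0 new -> 22 infected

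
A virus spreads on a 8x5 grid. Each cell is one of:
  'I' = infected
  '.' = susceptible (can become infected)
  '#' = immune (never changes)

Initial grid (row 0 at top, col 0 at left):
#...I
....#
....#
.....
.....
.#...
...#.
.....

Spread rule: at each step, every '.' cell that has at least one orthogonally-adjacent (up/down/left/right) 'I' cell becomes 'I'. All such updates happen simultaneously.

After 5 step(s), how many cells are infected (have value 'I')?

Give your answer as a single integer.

Step 0 (initial): 1 infected
Step 1: +1 new -> 2 infected
Step 2: +2 new -> 4 infected
Step 3: +3 new -> 7 infected
Step 4: +3 new -> 10 infected
Step 5: +5 new -> 15 infected

Answer: 15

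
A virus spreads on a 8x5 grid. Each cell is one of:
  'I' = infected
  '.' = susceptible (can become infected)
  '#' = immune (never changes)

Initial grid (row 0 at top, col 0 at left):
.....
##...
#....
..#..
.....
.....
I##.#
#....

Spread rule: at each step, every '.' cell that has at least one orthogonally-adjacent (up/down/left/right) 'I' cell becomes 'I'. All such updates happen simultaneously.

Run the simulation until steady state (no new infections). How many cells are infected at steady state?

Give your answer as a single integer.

Answer: 32

Derivation:
Step 0 (initial): 1 infected
Step 1: +1 new -> 2 infected
Step 2: +2 new -> 4 infected
Step 3: +3 new -> 7 infected
Step 4: +3 new -> 10 infected
Step 5: +4 new -> 14 infected
Step 6: +4 new -> 18 infected
Step 7: +5 new -> 23 infected
Step 8: +4 new -> 27 infected
Step 9: +3 new -> 30 infected
Step 10: +2 new -> 32 infected
Step 11: +0 new -> 32 infected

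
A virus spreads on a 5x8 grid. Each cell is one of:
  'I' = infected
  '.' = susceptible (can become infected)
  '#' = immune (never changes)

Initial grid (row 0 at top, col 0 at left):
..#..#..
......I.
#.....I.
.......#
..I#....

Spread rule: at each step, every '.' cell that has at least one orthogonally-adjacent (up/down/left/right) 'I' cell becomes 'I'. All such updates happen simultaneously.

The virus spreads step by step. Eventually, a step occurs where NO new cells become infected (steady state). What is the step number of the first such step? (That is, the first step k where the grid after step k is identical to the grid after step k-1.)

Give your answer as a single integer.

Step 0 (initial): 3 infected
Step 1: +8 new -> 11 infected
Step 2: +9 new -> 20 infected
Step 3: +9 new -> 29 infected
Step 4: +3 new -> 32 infected
Step 5: +2 new -> 34 infected
Step 6: +1 new -> 35 infected
Step 7: +0 new -> 35 infected

Answer: 7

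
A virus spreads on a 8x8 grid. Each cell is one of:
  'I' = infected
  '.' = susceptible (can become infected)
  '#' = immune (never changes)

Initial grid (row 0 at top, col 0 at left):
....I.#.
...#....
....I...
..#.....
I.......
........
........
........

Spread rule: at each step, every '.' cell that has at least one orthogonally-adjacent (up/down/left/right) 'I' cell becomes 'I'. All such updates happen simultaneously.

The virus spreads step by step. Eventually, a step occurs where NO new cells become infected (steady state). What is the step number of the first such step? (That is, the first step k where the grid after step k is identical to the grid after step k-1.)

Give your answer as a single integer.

Step 0 (initial): 3 infected
Step 1: +9 new -> 12 infected
Step 2: +12 new -> 24 infected
Step 3: +13 new -> 37 infected
Step 4: +10 new -> 47 infected
Step 5: +7 new -> 54 infected
Step 6: +4 new -> 58 infected
Step 7: +2 new -> 60 infected
Step 8: +1 new -> 61 infected
Step 9: +0 new -> 61 infected

Answer: 9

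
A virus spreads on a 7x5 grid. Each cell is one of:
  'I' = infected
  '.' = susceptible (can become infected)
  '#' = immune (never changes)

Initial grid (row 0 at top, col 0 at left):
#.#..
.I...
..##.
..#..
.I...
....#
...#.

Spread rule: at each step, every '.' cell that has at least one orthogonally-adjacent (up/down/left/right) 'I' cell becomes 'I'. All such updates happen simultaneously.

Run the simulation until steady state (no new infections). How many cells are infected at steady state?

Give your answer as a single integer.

Step 0 (initial): 2 infected
Step 1: +8 new -> 10 infected
Step 2: +7 new -> 17 infected
Step 3: +7 new -> 24 infected
Step 4: +3 new -> 27 infected
Step 5: +0 new -> 27 infected

Answer: 27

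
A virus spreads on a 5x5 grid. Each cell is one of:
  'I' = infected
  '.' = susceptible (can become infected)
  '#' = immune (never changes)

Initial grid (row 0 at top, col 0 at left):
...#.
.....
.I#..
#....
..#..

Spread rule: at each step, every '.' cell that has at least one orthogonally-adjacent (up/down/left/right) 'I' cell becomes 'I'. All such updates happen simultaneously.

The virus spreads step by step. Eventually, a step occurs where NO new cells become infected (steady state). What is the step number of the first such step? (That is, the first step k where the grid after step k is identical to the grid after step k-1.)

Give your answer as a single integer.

Step 0 (initial): 1 infected
Step 1: +3 new -> 4 infected
Step 2: +5 new -> 9 infected
Step 3: +5 new -> 14 infected
Step 4: +4 new -> 18 infected
Step 5: +3 new -> 21 infected
Step 6: +0 new -> 21 infected

Answer: 6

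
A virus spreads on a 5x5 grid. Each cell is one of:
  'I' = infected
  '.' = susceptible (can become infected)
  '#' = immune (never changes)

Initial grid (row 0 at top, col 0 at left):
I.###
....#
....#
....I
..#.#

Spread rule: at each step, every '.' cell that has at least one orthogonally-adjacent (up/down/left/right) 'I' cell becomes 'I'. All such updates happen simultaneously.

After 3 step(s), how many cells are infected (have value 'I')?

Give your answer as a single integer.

Step 0 (initial): 2 infected
Step 1: +3 new -> 5 infected
Step 2: +5 new -> 10 infected
Step 3: +6 new -> 16 infected

Answer: 16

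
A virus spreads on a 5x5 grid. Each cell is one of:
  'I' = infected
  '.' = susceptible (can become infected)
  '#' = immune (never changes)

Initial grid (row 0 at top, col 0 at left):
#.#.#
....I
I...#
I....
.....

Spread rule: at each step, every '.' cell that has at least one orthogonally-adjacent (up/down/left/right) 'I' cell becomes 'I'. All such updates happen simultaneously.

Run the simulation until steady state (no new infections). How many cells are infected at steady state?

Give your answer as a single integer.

Answer: 21

Derivation:
Step 0 (initial): 3 infected
Step 1: +5 new -> 8 infected
Step 2: +7 new -> 15 infected
Step 3: +3 new -> 18 infected
Step 4: +2 new -> 20 infected
Step 5: +1 new -> 21 infected
Step 6: +0 new -> 21 infected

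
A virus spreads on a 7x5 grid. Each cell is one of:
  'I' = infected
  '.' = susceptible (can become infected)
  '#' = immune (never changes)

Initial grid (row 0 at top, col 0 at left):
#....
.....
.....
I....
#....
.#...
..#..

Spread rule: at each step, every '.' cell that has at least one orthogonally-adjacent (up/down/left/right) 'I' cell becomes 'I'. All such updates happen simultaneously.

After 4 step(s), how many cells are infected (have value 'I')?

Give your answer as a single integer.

Answer: 17

Derivation:
Step 0 (initial): 1 infected
Step 1: +2 new -> 3 infected
Step 2: +4 new -> 7 infected
Step 3: +4 new -> 11 infected
Step 4: +6 new -> 17 infected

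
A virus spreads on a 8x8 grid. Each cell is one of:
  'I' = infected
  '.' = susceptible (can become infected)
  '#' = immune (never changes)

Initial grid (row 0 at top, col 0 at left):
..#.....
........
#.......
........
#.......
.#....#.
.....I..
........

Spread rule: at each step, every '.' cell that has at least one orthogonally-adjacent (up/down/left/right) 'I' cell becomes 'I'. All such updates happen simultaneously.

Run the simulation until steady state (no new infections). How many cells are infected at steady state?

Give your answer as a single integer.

Answer: 59

Derivation:
Step 0 (initial): 1 infected
Step 1: +4 new -> 5 infected
Step 2: +6 new -> 11 infected
Step 3: +8 new -> 19 infected
Step 4: +8 new -> 27 infected
Step 5: +8 new -> 35 infected
Step 6: +9 new -> 44 infected
Step 7: +6 new -> 50 infected
Step 8: +5 new -> 55 infected
Step 9: +1 new -> 56 infected
Step 10: +2 new -> 58 infected
Step 11: +1 new -> 59 infected
Step 12: +0 new -> 59 infected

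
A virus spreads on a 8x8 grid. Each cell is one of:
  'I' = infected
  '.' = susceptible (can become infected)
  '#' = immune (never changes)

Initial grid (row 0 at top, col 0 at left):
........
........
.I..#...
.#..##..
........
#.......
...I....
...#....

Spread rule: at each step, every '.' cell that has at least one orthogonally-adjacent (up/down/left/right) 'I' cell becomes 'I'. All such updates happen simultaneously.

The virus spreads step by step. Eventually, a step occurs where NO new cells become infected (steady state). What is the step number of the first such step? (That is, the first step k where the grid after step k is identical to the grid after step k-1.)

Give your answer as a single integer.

Step 0 (initial): 2 infected
Step 1: +6 new -> 8 infected
Step 2: +13 new -> 21 infected
Step 3: +13 new -> 34 infected
Step 4: +8 new -> 42 infected
Step 5: +5 new -> 47 infected
Step 6: +5 new -> 52 infected
Step 7: +4 new -> 56 infected
Step 8: +2 new -> 58 infected
Step 9: +0 new -> 58 infected

Answer: 9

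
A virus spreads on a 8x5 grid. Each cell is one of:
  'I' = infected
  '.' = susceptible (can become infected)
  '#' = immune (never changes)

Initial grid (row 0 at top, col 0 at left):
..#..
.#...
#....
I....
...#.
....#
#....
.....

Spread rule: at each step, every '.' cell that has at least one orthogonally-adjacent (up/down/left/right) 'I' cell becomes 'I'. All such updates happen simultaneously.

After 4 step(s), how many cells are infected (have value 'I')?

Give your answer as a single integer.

Step 0 (initial): 1 infected
Step 1: +2 new -> 3 infected
Step 2: +4 new -> 7 infected
Step 3: +4 new -> 11 infected
Step 4: +5 new -> 16 infected

Answer: 16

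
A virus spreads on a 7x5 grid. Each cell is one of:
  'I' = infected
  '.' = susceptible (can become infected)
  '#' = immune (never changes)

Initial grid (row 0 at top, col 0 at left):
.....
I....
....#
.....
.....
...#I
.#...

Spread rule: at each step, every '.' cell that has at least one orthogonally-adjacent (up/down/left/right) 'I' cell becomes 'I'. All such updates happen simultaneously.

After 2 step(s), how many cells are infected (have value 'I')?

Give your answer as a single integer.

Answer: 14

Derivation:
Step 0 (initial): 2 infected
Step 1: +5 new -> 7 infected
Step 2: +7 new -> 14 infected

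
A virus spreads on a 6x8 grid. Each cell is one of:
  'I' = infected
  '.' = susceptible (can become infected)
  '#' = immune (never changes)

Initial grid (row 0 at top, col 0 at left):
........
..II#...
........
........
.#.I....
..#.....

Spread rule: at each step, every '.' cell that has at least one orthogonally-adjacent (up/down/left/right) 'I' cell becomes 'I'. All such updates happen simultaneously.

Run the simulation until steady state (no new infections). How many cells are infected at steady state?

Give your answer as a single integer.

Step 0 (initial): 3 infected
Step 1: +9 new -> 12 infected
Step 2: +9 new -> 21 infected
Step 3: +8 new -> 29 infected
Step 4: +7 new -> 36 infected
Step 5: +6 new -> 42 infected
Step 6: +2 new -> 44 infected
Step 7: +1 new -> 45 infected
Step 8: +0 new -> 45 infected

Answer: 45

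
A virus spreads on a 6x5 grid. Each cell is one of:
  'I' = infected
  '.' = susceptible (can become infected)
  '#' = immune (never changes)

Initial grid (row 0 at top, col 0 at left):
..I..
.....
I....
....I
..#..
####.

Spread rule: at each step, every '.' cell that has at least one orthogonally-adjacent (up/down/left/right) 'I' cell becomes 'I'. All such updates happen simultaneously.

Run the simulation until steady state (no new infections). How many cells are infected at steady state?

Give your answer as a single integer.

Answer: 25

Derivation:
Step 0 (initial): 3 infected
Step 1: +9 new -> 12 infected
Step 2: +12 new -> 24 infected
Step 3: +1 new -> 25 infected
Step 4: +0 new -> 25 infected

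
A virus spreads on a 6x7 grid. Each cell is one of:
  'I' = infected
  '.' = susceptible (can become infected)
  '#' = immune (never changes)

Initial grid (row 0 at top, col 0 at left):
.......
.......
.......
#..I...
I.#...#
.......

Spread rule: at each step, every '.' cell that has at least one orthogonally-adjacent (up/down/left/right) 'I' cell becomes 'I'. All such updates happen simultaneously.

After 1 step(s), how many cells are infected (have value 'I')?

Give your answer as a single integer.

Step 0 (initial): 2 infected
Step 1: +6 new -> 8 infected

Answer: 8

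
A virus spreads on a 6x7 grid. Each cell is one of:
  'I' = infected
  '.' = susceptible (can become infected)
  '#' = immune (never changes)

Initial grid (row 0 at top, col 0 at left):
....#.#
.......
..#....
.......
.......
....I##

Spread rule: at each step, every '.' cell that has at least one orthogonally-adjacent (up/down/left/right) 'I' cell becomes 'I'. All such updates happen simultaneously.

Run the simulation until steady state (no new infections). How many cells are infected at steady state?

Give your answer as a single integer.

Answer: 37

Derivation:
Step 0 (initial): 1 infected
Step 1: +2 new -> 3 infected
Step 2: +4 new -> 7 infected
Step 3: +6 new -> 13 infected
Step 4: +7 new -> 20 infected
Step 5: +5 new -> 25 infected
Step 6: +6 new -> 31 infected
Step 7: +3 new -> 34 infected
Step 8: +2 new -> 36 infected
Step 9: +1 new -> 37 infected
Step 10: +0 new -> 37 infected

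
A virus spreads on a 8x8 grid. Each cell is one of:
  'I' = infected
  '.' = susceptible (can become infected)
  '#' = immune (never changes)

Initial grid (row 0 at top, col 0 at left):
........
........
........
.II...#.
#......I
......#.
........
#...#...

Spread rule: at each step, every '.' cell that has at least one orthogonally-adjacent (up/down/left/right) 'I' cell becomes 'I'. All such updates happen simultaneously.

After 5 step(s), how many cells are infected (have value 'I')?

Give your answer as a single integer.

Answer: 58

Derivation:
Step 0 (initial): 3 infected
Step 1: +9 new -> 12 infected
Step 2: +11 new -> 23 infected
Step 3: +16 new -> 39 infected
Step 4: +13 new -> 52 infected
Step 5: +6 new -> 58 infected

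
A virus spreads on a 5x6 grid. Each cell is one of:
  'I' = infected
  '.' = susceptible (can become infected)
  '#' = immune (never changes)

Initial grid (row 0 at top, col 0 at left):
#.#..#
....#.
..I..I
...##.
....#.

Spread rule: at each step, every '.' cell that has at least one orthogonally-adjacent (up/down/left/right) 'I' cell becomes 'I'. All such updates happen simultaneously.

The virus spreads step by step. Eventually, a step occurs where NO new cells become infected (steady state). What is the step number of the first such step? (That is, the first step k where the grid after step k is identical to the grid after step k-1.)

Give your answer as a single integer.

Answer: 5

Derivation:
Step 0 (initial): 2 infected
Step 1: +7 new -> 9 infected
Step 2: +6 new -> 15 infected
Step 3: +6 new -> 21 infected
Step 4: +2 new -> 23 infected
Step 5: +0 new -> 23 infected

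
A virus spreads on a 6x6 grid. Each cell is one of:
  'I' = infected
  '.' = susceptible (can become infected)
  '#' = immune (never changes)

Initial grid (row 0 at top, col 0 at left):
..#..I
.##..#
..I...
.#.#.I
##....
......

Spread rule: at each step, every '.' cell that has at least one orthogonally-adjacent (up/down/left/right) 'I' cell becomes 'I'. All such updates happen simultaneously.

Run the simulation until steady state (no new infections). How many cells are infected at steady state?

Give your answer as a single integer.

Answer: 28

Derivation:
Step 0 (initial): 3 infected
Step 1: +7 new -> 10 infected
Step 2: +8 new -> 18 infected
Step 3: +5 new -> 23 infected
Step 4: +3 new -> 26 infected
Step 5: +2 new -> 28 infected
Step 6: +0 new -> 28 infected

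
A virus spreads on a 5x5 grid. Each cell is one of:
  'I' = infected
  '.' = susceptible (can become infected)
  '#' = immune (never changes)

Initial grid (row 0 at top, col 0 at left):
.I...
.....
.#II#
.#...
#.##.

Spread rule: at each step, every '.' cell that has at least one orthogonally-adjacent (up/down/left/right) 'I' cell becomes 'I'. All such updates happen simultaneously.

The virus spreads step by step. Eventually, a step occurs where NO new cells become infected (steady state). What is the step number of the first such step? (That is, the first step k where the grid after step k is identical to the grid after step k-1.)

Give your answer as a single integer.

Step 0 (initial): 3 infected
Step 1: +7 new -> 10 infected
Step 2: +4 new -> 14 infected
Step 3: +3 new -> 17 infected
Step 4: +1 new -> 18 infected
Step 5: +0 new -> 18 infected

Answer: 5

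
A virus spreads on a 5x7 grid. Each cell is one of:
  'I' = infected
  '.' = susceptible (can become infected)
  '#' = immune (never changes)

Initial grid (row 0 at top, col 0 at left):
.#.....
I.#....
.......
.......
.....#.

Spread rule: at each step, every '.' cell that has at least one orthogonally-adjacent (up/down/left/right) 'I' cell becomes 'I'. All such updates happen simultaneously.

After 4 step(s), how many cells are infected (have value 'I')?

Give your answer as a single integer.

Answer: 12

Derivation:
Step 0 (initial): 1 infected
Step 1: +3 new -> 4 infected
Step 2: +2 new -> 6 infected
Step 3: +3 new -> 9 infected
Step 4: +3 new -> 12 infected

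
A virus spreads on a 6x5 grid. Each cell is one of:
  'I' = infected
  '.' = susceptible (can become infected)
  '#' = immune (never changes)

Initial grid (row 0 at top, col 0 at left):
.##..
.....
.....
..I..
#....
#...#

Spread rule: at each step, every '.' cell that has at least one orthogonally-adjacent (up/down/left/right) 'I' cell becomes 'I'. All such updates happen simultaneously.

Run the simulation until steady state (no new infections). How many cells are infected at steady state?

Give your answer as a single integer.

Answer: 25

Derivation:
Step 0 (initial): 1 infected
Step 1: +4 new -> 5 infected
Step 2: +8 new -> 13 infected
Step 3: +7 new -> 20 infected
Step 4: +3 new -> 23 infected
Step 5: +2 new -> 25 infected
Step 6: +0 new -> 25 infected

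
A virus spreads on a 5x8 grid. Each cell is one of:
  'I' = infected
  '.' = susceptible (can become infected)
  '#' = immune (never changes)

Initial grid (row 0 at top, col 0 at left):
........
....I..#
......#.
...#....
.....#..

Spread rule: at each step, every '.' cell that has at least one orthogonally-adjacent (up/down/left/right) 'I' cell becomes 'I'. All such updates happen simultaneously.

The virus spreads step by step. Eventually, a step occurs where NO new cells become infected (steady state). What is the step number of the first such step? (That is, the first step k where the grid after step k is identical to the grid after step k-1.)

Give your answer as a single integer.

Answer: 8

Derivation:
Step 0 (initial): 1 infected
Step 1: +4 new -> 5 infected
Step 2: +7 new -> 12 infected
Step 3: +6 new -> 18 infected
Step 4: +7 new -> 25 infected
Step 5: +6 new -> 31 infected
Step 6: +4 new -> 35 infected
Step 7: +1 new -> 36 infected
Step 8: +0 new -> 36 infected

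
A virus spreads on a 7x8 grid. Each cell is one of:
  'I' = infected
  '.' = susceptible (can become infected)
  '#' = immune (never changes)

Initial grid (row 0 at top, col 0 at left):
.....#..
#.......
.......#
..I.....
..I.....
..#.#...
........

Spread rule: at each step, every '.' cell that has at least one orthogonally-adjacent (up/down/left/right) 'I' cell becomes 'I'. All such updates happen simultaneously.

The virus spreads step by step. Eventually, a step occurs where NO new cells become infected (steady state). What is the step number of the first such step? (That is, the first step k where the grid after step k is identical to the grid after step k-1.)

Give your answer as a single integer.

Answer: 9

Derivation:
Step 0 (initial): 2 infected
Step 1: +5 new -> 7 infected
Step 2: +9 new -> 16 infected
Step 3: +10 new -> 26 infected
Step 4: +10 new -> 36 infected
Step 5: +8 new -> 44 infected
Step 6: +3 new -> 47 infected
Step 7: +3 new -> 50 infected
Step 8: +1 new -> 51 infected
Step 9: +0 new -> 51 infected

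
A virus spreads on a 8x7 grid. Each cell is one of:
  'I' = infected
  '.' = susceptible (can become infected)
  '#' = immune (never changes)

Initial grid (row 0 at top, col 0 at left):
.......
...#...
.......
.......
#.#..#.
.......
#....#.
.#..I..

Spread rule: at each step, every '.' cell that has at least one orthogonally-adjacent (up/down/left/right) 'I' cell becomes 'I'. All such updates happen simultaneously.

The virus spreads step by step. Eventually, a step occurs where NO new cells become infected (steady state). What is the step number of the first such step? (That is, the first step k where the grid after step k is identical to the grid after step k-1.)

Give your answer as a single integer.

Answer: 12

Derivation:
Step 0 (initial): 1 infected
Step 1: +3 new -> 4 infected
Step 2: +4 new -> 8 infected
Step 3: +5 new -> 13 infected
Step 4: +5 new -> 18 infected
Step 5: +5 new -> 23 infected
Step 6: +7 new -> 30 infected
Step 7: +5 new -> 35 infected
Step 8: +6 new -> 41 infected
Step 9: +4 new -> 45 infected
Step 10: +2 new -> 47 infected
Step 11: +1 new -> 48 infected
Step 12: +0 new -> 48 infected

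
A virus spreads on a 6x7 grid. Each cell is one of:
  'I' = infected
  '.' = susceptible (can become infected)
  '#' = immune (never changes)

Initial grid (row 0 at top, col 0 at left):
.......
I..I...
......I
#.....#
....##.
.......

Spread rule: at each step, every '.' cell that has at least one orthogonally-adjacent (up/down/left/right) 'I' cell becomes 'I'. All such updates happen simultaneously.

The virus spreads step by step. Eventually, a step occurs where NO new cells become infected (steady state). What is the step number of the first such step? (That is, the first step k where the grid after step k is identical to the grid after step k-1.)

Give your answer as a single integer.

Answer: 9

Derivation:
Step 0 (initial): 3 infected
Step 1: +9 new -> 12 infected
Step 2: +10 new -> 22 infected
Step 3: +5 new -> 27 infected
Step 4: +3 new -> 30 infected
Step 5: +4 new -> 34 infected
Step 6: +2 new -> 36 infected
Step 7: +1 new -> 37 infected
Step 8: +1 new -> 38 infected
Step 9: +0 new -> 38 infected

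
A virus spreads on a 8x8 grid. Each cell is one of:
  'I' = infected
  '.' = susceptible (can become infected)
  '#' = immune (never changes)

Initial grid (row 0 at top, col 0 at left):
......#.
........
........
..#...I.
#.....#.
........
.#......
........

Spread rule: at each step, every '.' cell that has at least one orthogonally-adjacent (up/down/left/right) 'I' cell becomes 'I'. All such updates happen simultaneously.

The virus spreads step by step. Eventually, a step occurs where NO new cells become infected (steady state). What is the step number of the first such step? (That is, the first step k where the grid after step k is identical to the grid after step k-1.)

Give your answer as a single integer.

Answer: 11

Derivation:
Step 0 (initial): 1 infected
Step 1: +3 new -> 4 infected
Step 2: +6 new -> 10 infected
Step 3: +7 new -> 17 infected
Step 4: +9 new -> 26 infected
Step 5: +9 new -> 35 infected
Step 6: +8 new -> 43 infected
Step 7: +7 new -> 50 infected
Step 8: +5 new -> 55 infected
Step 9: +3 new -> 58 infected
Step 10: +1 new -> 59 infected
Step 11: +0 new -> 59 infected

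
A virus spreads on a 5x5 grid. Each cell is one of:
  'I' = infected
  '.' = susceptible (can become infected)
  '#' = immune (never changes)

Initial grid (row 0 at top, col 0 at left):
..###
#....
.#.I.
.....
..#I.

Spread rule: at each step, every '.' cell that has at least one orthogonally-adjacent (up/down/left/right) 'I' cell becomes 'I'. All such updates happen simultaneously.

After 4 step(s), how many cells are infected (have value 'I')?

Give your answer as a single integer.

Answer: 16

Derivation:
Step 0 (initial): 2 infected
Step 1: +5 new -> 7 infected
Step 2: +4 new -> 11 infected
Step 3: +2 new -> 13 infected
Step 4: +3 new -> 16 infected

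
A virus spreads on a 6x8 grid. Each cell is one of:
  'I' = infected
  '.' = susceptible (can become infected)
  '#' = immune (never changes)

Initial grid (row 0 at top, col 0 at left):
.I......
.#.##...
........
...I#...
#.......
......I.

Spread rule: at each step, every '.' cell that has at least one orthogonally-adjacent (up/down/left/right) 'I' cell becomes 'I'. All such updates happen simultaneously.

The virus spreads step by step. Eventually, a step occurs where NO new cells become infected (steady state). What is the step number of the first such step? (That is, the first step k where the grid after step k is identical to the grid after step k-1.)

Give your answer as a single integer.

Answer: 7

Derivation:
Step 0 (initial): 3 infected
Step 1: +8 new -> 11 infected
Step 2: +13 new -> 24 infected
Step 3: +10 new -> 34 infected
Step 4: +5 new -> 39 infected
Step 5: +3 new -> 42 infected
Step 6: +1 new -> 43 infected
Step 7: +0 new -> 43 infected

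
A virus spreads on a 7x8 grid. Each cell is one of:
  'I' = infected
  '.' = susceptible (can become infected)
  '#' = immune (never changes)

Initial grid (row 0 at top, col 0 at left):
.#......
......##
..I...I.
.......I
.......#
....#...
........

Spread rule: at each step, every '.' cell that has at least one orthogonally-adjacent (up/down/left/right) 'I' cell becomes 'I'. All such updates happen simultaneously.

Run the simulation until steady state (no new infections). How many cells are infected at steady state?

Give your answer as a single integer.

Answer: 51

Derivation:
Step 0 (initial): 3 infected
Step 1: +7 new -> 10 infected
Step 2: +11 new -> 21 infected
Step 3: +11 new -> 32 infected
Step 4: +11 new -> 43 infected
Step 5: +6 new -> 49 infected
Step 6: +2 new -> 51 infected
Step 7: +0 new -> 51 infected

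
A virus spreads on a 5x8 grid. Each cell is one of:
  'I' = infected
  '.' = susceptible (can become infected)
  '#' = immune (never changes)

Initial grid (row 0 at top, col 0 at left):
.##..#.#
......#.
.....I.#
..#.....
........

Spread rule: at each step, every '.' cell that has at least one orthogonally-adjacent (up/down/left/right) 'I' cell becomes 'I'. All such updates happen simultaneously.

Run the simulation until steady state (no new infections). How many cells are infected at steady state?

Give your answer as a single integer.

Answer: 31

Derivation:
Step 0 (initial): 1 infected
Step 1: +4 new -> 5 infected
Step 2: +5 new -> 10 infected
Step 3: +7 new -> 17 infected
Step 4: +5 new -> 22 infected
Step 5: +4 new -> 26 infected
Step 6: +3 new -> 29 infected
Step 7: +2 new -> 31 infected
Step 8: +0 new -> 31 infected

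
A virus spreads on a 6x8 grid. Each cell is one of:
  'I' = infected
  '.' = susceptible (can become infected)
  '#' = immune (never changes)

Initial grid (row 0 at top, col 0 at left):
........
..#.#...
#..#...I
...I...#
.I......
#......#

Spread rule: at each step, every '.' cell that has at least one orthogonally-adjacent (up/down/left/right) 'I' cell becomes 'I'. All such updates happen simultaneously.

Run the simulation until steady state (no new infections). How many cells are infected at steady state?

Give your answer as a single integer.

Step 0 (initial): 3 infected
Step 1: +9 new -> 12 infected
Step 2: +12 new -> 24 infected
Step 3: +6 new -> 30 infected
Step 4: +6 new -> 36 infected
Step 5: +3 new -> 39 infected
Step 6: +1 new -> 40 infected
Step 7: +1 new -> 41 infected
Step 8: +0 new -> 41 infected

Answer: 41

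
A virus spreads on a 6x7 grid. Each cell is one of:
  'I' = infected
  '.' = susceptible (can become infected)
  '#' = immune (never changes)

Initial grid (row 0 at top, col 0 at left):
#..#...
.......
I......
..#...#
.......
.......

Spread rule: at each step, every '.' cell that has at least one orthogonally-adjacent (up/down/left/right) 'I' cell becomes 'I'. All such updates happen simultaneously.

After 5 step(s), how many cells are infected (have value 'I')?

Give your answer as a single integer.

Step 0 (initial): 1 infected
Step 1: +3 new -> 4 infected
Step 2: +4 new -> 8 infected
Step 3: +5 new -> 13 infected
Step 4: +6 new -> 19 infected
Step 5: +5 new -> 24 infected

Answer: 24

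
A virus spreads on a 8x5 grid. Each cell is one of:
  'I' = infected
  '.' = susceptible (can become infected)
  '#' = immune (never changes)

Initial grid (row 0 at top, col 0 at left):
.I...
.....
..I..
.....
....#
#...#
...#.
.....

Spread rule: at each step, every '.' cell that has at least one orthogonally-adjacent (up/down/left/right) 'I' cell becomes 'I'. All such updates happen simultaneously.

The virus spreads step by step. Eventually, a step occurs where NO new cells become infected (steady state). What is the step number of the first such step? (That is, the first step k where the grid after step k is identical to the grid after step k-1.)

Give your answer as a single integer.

Answer: 9

Derivation:
Step 0 (initial): 2 infected
Step 1: +7 new -> 9 infected
Step 2: +8 new -> 17 infected
Step 3: +7 new -> 24 infected
Step 4: +4 new -> 28 infected
Step 5: +2 new -> 30 infected
Step 6: +3 new -> 33 infected
Step 7: +2 new -> 35 infected
Step 8: +1 new -> 36 infected
Step 9: +0 new -> 36 infected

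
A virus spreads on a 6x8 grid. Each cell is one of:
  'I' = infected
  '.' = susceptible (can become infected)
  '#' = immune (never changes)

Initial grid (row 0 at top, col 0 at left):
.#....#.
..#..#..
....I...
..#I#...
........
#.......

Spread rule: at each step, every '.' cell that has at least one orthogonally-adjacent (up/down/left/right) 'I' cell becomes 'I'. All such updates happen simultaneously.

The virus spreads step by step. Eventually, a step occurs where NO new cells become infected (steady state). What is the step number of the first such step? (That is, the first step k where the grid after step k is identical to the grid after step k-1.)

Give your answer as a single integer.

Step 0 (initial): 2 infected
Step 1: +4 new -> 6 infected
Step 2: +8 new -> 14 infected
Step 3: +10 new -> 24 infected
Step 4: +10 new -> 34 infected
Step 5: +5 new -> 39 infected
Step 6: +2 new -> 41 infected
Step 7: +0 new -> 41 infected

Answer: 7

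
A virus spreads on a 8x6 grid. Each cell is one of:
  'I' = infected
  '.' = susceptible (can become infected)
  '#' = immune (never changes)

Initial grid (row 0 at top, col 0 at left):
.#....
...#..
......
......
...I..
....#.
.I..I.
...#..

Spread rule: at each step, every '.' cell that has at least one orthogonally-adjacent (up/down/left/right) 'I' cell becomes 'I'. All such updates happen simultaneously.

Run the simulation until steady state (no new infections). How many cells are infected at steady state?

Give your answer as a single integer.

Answer: 44

Derivation:
Step 0 (initial): 3 infected
Step 1: +11 new -> 14 infected
Step 2: +11 new -> 25 infected
Step 3: +5 new -> 30 infected
Step 4: +5 new -> 35 infected
Step 5: +5 new -> 40 infected
Step 6: +3 new -> 43 infected
Step 7: +1 new -> 44 infected
Step 8: +0 new -> 44 infected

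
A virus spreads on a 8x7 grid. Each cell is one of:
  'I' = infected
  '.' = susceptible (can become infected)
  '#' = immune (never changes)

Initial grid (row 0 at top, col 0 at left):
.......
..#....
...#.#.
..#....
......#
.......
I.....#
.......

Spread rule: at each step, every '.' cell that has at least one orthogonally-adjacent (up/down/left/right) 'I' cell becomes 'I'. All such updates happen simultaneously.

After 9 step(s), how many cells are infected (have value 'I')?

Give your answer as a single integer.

Answer: 43

Derivation:
Step 0 (initial): 1 infected
Step 1: +3 new -> 4 infected
Step 2: +4 new -> 8 infected
Step 3: +5 new -> 13 infected
Step 4: +6 new -> 19 infected
Step 5: +6 new -> 25 infected
Step 6: +7 new -> 32 infected
Step 7: +5 new -> 37 infected
Step 8: +3 new -> 40 infected
Step 9: +3 new -> 43 infected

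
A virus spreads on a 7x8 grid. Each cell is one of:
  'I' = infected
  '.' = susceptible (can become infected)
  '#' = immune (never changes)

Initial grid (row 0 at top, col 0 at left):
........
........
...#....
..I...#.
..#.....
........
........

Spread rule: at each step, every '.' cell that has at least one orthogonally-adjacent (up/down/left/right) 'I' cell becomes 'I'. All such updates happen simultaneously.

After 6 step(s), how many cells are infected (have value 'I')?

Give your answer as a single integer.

Answer: 46

Derivation:
Step 0 (initial): 1 infected
Step 1: +3 new -> 4 infected
Step 2: +6 new -> 10 infected
Step 3: +10 new -> 20 infected
Step 4: +11 new -> 31 infected
Step 5: +9 new -> 40 infected
Step 6: +6 new -> 46 infected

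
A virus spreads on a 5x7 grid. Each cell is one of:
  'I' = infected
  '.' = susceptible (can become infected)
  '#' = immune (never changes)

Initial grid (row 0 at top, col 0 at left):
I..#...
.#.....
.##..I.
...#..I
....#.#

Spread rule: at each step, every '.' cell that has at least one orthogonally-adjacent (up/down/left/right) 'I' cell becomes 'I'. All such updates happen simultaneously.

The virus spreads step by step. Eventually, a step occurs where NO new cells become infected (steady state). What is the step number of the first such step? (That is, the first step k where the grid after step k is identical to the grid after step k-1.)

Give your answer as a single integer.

Answer: 8

Derivation:
Step 0 (initial): 3 infected
Step 1: +6 new -> 9 infected
Step 2: +8 new -> 17 infected
Step 3: +5 new -> 22 infected
Step 4: +2 new -> 24 infected
Step 5: +2 new -> 26 infected
Step 6: +1 new -> 27 infected
Step 7: +1 new -> 28 infected
Step 8: +0 new -> 28 infected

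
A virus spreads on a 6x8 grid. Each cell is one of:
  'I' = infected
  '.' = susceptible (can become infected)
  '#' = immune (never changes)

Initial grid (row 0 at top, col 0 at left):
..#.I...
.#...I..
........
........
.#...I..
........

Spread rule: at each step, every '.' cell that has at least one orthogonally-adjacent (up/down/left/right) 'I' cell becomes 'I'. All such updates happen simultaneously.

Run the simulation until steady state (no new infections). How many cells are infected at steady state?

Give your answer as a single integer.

Answer: 45

Derivation:
Step 0 (initial): 3 infected
Step 1: +9 new -> 12 infected
Step 2: +11 new -> 23 infected
Step 3: +9 new -> 32 infected
Step 4: +3 new -> 35 infected
Step 5: +3 new -> 38 infected
Step 6: +3 new -> 41 infected
Step 7: +2 new -> 43 infected
Step 8: +1 new -> 44 infected
Step 9: +1 new -> 45 infected
Step 10: +0 new -> 45 infected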